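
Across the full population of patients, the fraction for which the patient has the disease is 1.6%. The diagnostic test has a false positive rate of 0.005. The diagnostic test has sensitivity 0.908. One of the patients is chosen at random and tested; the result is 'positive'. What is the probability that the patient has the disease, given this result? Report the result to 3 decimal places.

Write H for 'the patient has the disease'. Prior odds H:¬H = 0.016/0.984 = 0.016260. For the 'positive' outcome, the likelihood ratio is 0.908/0.005 = 181.60.
Posterior odds = 0.016260 × 181.60 = 2.9528, so P(H|E) = 2.9528/(1+2.9528) = 0.747.

P(H | E) ≈ 0.747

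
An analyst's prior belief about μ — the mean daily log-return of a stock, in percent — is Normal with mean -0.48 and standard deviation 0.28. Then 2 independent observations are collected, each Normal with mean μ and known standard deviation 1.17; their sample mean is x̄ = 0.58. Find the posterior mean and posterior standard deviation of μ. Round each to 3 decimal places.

Posterior mean ≈ -0.371; posterior SD ≈ 0.265

With known σ, the Normal prior is conjugate. Weight on the data is w = (n/σ²)/(n/σ² + 1/τ₀²) = 1.46103/(1.46103+12.7551) = 0.10277.
Posterior mean = w·x̄ + (1−w)·μ₀ = 0.10277·0.58 + 0.89723·-0.48 = -0.371. Posterior variance = 1/(1.46103+12.7551) = 0.0703426, so SD = 0.265.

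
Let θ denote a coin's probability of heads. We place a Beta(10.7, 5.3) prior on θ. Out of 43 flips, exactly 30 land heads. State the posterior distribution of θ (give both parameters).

Observing 30 successes and 13 failures updates Beta(10.7, 5.3) by adding the success and failure counts to the two shape parameters: α = 10.7+30 = 40.7, β = 5.3+13 = 18.3.

Posterior: Beta(40.7, 18.3)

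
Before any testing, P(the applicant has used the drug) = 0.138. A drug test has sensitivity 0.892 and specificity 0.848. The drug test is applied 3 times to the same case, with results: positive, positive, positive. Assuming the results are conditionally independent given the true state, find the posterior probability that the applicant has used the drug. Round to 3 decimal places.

With H the event that the applicant has used the drug, the joint likelihood of the observed sequence is P(data|H) = 0.892·0.892·0.892 = 0.70973 and P(data|¬H) = 0.152·0.152·0.152 = 0.0035118.
Bayes: P(H|data) = 0.138·0.70973 / (0.138·0.70973 + 0.862·0.0035118) = 0.097943/0.10097 = 0.9700.

Posterior P(H) ≈ 0.970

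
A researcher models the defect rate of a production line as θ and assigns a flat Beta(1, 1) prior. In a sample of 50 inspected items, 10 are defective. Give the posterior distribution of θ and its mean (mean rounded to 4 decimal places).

Posterior: Beta(11, 41); mean ≈ 0.2115

Observing 10 successes and 40 failures updates Beta(1, 1) by adding the success and failure counts to the two shape parameters: α = 1+10 = 11, β = 1+40 = 41.
E[θ | data] = 11/(11+41) = 0.2115.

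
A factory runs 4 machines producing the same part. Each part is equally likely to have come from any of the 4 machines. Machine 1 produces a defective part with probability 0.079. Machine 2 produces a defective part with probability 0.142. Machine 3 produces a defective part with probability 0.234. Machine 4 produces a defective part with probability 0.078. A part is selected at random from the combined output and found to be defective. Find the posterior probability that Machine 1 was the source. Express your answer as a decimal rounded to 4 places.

Posterior probability ≈ 0.1482

Tabulate prior·likelihood by source: [1] prior 0.25, lik 0.079, product 0.01975; [2] prior 0.25, lik 0.142, product 0.03550; [3] prior 0.25, lik 0.234, product 0.05850; [4] prior 0.25, lik 0.078, product 0.01950.
Normalizing constant = 0.13325; the posterior for Machine 1 is its product over the sum, 0.01975/0.13325 = 0.1482.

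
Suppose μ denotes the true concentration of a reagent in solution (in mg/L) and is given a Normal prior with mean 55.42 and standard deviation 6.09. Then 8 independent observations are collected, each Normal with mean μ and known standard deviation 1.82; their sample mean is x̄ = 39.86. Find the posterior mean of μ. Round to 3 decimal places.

Posterior mean ≈ 40.032

Prior precision 1/τ₀² = 1/6.09² = 0.0269628; data precision n/σ² = 8/1.82² = 2.41517.
Posterior precision = 0.0269628 + 2.41517 = 2.44213.
Posterior mean = (0.0269628·55.42 + 2.41517·39.86) / 2.44213 = 40.032.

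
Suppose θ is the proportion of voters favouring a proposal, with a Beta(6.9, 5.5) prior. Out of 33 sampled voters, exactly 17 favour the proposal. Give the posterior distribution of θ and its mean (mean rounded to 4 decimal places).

The binomial likelihood is conjugate to the Beta prior: with 17 successes and 16 failures, the posterior is Beta(6.9+17, 5.5+16) = Beta(23.9, 21.5).
E[θ | data] = 23.9/(23.9+21.5) = 0.5264.

Posterior: Beta(23.9, 21.5); mean ≈ 0.5264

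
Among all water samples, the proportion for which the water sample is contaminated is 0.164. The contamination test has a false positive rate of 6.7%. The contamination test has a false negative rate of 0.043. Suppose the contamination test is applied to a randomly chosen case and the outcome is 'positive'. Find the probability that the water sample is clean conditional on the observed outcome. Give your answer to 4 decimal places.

P(¬H | E) ≈ 0.2630

Write H for 'the water sample is contaminated'. Prior odds H:¬H = 0.164/0.836 = 0.19617. For the 'positive' outcome, the likelihood ratio is 0.957/0.067 = 14.284.
Posterior odds = 0.19617 × 14.284 = 2.8020, so P(H|E) = 2.8020/(1+2.8020) = 0.7370. Then P(¬H|E) = 1 − 0.7370 = 0.2630.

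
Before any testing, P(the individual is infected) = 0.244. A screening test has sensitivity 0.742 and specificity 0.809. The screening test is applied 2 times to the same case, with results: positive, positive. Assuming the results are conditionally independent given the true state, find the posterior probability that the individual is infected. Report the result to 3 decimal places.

Posterior P(H) ≈ 0.830

Let H be the event that the individual is infected; start with P(H) = 0.244. P('positive'|H) = 0.742, P('positive'|¬H) = 0.191.
Update on result 1 ('positive'): P(H) ← 0.742·0.2440 / (0.742·0.2440 + 0.191·0.7560) = 0.18105/0.32544 = 0.5563.
Update on result 2 ('positive'): P(H) ← 0.742·0.5563 / (0.742·0.5563 + 0.191·0.4437) = 0.41278/0.49753 = 0.8297.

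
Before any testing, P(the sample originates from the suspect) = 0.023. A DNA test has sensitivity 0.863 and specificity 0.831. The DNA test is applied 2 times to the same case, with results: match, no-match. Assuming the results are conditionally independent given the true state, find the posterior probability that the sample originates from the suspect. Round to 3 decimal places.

Let H be the event that the sample originates from the suspect; start with P(H) = 0.023. P('match'|H) = 0.863, P('match'|¬H) = 0.169.
Update on result 1 ('match'): P(H) ← 0.863·0.0230 / (0.863·0.0230 + 0.169·0.9770) = 0.019849/0.18496 = 0.1073.
Update on result 2 ('no-match'): P(H) ← 0.137·0.1073 / (0.137·0.1073 + 0.831·0.8927) = 0.014702/0.75652 = 0.0194.

Posterior P(H) ≈ 0.019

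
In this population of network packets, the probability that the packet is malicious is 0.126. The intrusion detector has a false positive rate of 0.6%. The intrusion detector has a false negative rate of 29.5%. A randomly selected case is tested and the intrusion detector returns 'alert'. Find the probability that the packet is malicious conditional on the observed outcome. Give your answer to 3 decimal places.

Let H be the event that the packet is malicious. P(H) = 0.126, so P(¬H) = 0.874. With E the 'alert' result, P(E|H) = 0.705 and P(E|¬H) = 0.006.
P(E) = 0.705·0.126 + 0.006·0.874 = 0.088830 + 0.0052440 = 0.094074.
By Bayes' theorem, P(H|E) = 0.088830 / 0.094074 = 0.944.

P(H | E) ≈ 0.944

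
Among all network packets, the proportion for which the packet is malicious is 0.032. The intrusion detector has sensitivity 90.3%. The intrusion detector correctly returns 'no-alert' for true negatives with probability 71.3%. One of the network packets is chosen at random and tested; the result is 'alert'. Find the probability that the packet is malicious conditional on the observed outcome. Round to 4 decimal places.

Let H be the event that the packet is malicious. P(H) = 0.032, so P(¬H) = 0.968. With E the 'alert' result, P(E|H) = 0.903 and P(E|¬H) = 0.287.
P(E) = 0.903·0.032 + 0.287·0.968 = 0.028896 + 0.27782 = 0.30671.
By Bayes' theorem, P(H|E) = 0.028896 / 0.30671 = 0.0942.

P(H | E) ≈ 0.0942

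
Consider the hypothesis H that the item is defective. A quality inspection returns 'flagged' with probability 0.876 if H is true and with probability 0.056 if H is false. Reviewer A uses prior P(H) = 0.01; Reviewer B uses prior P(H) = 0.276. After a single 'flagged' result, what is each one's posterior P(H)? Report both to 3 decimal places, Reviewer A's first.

Reviewer A: 0.136; Reviewer B: 0.856

P('+'|H) = 0.876, P('+'|¬H) = 0.056.
Reviewer A: numerator 0.876·0.01 = 0.0087600; evidence = 0.0087600+0.056·0.99 = 0.064200; posterior = 0.136.
Reviewer B: numerator 0.876·0.276 = 0.24178; evidence = 0.24178+0.056·0.724 = 0.28232; posterior = 0.856.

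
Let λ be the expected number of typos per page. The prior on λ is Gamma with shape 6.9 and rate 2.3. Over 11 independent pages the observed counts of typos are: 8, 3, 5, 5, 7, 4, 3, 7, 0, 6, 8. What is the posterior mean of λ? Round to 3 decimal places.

The Poisson likelihood adds the total count to the shape and the number of exposure periods to the rate. Here ∑xᵢ = 56 and n = 11, so shape 6.9→62.9 and rate 2.3→13.3.
Posterior mean = shape/rate = 62.9/13.3 = 4.729.

Posterior mean ≈ 4.729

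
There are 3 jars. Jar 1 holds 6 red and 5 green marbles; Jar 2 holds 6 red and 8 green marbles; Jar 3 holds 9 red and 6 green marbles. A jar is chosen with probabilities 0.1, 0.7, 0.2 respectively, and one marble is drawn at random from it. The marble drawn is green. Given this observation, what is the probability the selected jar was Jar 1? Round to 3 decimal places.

P(green|Jar 1) = 0.4545; P(green|Jar 2) = 0.5714; P(green|Jar 3) = 0.4.
Prior × likelihood for each source: 0.1·0.4545=0.04545, 0.7·0.5714=0.4000, 0.2·0.4=0.08000. Summing gives P(green) = 0.52545.
P(Jar 1 | green) = 0.04545 / 0.52545 = 0.087.

Posterior probability ≈ 0.087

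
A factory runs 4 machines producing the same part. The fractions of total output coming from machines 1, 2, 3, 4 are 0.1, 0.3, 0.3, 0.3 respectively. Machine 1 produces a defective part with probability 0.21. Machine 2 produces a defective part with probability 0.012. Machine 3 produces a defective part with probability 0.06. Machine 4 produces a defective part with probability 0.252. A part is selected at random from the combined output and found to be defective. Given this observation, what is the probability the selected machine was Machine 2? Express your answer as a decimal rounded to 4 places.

Posterior probability ≈ 0.0305

P(defective|M1) = 0.21; P(defective|M2) = 0.012; P(defective|M3) = 0.06; P(defective|M4) = 0.252.
Prior × likelihood for each source: 0.1·0.21=0.02100, 0.3·0.012=0.003600, 0.3·0.06=0.01800, 0.3·0.252=0.07560. Summing gives P(defective) = 0.11820.
P(Machine 2 | defective) = 0.003600 / 0.11820 = 0.0305.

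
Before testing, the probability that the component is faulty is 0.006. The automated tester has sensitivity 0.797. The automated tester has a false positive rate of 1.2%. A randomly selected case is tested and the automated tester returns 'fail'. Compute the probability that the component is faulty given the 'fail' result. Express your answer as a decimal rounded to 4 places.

Write H for 'the component is faulty'. Prior odds H:¬H = 0.006/0.994 = 0.0060362. For the 'fail' outcome, the likelihood ratio is 0.797/0.012 = 66.417.
Posterior odds = 0.0060362 × 66.417 = 0.40091, so P(H|E) = 0.40091/(1+0.40091) = 0.2862.

P(H | E) ≈ 0.2862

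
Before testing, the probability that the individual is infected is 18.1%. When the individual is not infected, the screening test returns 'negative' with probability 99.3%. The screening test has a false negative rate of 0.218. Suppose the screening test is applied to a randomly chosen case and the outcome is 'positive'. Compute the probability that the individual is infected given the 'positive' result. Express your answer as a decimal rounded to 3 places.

Let H be the event that the individual is infected. P(H) = 0.181, so P(¬H) = 0.819. With E the 'positive' result, P(E|H) = 0.782 and P(E|¬H) = 0.007.
P(E) = 0.782·0.181 + 0.007·0.819 = 0.14154 + 0.0057330 = 0.14727.
By Bayes' theorem, P(H|E) = 0.14154 / 0.14727 = 0.961.

P(H | E) ≈ 0.961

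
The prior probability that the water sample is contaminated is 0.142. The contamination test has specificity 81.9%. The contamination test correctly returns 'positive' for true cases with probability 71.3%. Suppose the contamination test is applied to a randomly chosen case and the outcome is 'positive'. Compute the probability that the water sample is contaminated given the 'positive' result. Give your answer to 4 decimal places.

Let H be the event that the water sample is contaminated. P(H) = 0.142, so P(¬H) = 0.858. With E the 'positive' result, P(E|H) = 0.713 and P(E|¬H) = 0.181.
P(E) = 0.713·0.142 + 0.181·0.858 = 0.10125 + 0.15530 = 0.25654.
By Bayes' theorem, P(H|E) = 0.10125 / 0.25654 = 0.3947.

P(H | E) ≈ 0.3947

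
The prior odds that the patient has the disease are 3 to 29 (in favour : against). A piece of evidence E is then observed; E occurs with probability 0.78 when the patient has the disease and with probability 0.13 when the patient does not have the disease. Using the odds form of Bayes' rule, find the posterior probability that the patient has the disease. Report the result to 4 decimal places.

Prior odds = 3/29 = 0.10345.
Likelihood ratio for E = 0.78/0.13 = 6.0000.
Posterior odds = prior odds × LR = 0.62069.
Posterior probability = odds/(1+odds) = 0.62069/1.6207 = 0.3830.

Posterior probability ≈ 0.3830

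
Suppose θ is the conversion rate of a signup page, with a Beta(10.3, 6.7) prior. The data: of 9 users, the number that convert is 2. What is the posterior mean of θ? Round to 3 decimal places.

The binomial likelihood is conjugate to the Beta prior: with 2 successes and 7 failures, the posterior is Beta(10.3+2, 6.7+7) = Beta(12.3, 13.7).
Posterior mean = α/(α+β) = 12.3/26 = 0.473.

Posterior mean ≈ 0.473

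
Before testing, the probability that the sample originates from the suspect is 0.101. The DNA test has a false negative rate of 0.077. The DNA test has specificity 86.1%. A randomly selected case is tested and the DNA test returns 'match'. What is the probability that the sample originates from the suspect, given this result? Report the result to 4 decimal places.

Write H for 'the sample originates from the suspect'. Prior odds H:¬H = 0.101/0.899 = 0.11235. For the 'match' outcome, the likelihood ratio is 0.923/0.139 = 6.6403.
Posterior odds = 0.11235 × 6.6403 = 0.74602, so P(H|E) = 0.74602/(1+0.74602) = 0.4273.

P(H | E) ≈ 0.4273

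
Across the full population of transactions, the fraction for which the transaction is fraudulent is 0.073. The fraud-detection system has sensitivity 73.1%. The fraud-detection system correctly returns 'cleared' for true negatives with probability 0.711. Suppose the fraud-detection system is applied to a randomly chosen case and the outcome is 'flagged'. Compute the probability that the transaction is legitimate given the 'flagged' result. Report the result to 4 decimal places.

P(¬H | E) ≈ 0.8339

Write H for 'the transaction is fraudulent'. Prior odds H:¬H = 0.073/0.927 = 0.078749. For the 'flagged' outcome, the likelihood ratio is 0.731/0.289 = 2.5294.
Posterior odds = 0.078749 × 2.5294 = 0.19919, so P(H|E) = 0.19919/(1+0.19919) = 0.1661. Then P(¬H|E) = 1 − 0.1661 = 0.8339.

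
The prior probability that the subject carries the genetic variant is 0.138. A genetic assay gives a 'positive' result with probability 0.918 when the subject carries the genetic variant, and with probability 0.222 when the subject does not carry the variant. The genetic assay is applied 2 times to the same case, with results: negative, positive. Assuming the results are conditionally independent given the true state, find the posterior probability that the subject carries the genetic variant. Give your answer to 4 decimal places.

With H the event that the subject carries the genetic variant, the joint likelihood of the observed sequence is P(data|H) = 0.082·0.918 = 0.075276 and P(data|¬H) = 0.778·0.222 = 0.17272.
Bayes: P(H|data) = 0.138·0.075276 / (0.138·0.075276 + 0.862·0.17272) = 0.010388/0.15927 = 0.0652.

Posterior P(H) ≈ 0.0652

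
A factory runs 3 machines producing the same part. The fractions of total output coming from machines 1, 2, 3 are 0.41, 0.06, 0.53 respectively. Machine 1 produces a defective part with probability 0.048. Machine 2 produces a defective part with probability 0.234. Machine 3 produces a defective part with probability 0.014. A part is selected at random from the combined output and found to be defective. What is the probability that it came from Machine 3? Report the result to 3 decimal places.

Posterior probability ≈ 0.180

Tabulate prior·likelihood by source: [1] prior 0.41, lik 0.048, product 0.01968; [2] prior 0.06, lik 0.234, product 0.01404; [3] prior 0.53, lik 0.014, product 0.007420.
Normalizing constant = 0.041140; the posterior for Machine 3 is its product over the sum, 0.007420/0.041140 = 0.180.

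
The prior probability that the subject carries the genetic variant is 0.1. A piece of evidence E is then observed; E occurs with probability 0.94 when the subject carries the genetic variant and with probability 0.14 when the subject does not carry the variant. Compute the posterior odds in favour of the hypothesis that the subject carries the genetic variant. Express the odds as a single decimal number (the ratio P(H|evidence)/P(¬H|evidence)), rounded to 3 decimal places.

Posterior odds ≈ 0.746

Prior odds = 0.1/(1−0.1) = 0.11111. In log-odds, ln(0.11111) = -2.1972.
Add log likelihood ratio: ln(6.7143) = 1.9042.
Posterior log-odds = -0.29299, so posterior odds = exp(-0.29299) = 0.74603.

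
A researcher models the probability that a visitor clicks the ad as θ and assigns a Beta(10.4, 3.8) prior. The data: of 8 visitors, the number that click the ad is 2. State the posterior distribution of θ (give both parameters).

The binomial likelihood is conjugate to the Beta prior: with 2 successes and 6 failures, the posterior is Beta(10.4+2, 3.8+6) = Beta(12.4, 9.8).

Posterior: Beta(12.4, 9.8)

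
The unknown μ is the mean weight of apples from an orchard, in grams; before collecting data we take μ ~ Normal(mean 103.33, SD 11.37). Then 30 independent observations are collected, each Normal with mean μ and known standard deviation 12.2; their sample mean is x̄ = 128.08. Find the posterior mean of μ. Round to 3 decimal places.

Prior precision 1/τ₀² = 1/11.37² = 0.00773533; data precision n/σ² = 30/12.2² = 0.201559.
Posterior precision = 0.00773533 + 0.201559 = 0.209294.
Posterior mean = (0.00773533·103.33 + 0.201559·128.08) / 0.209294 = 127.165.

Posterior mean ≈ 127.165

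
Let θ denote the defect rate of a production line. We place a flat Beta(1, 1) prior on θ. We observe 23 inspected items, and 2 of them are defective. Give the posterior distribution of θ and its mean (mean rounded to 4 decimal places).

Posterior: Beta(3, 22); mean ≈ 0.1200

The binomial likelihood is conjugate to the Beta prior: with 2 successes and 21 failures, the posterior is Beta(1+2, 1+21) = Beta(3, 22).
Posterior mean = α/(α+β) = 3/25 = 0.1200.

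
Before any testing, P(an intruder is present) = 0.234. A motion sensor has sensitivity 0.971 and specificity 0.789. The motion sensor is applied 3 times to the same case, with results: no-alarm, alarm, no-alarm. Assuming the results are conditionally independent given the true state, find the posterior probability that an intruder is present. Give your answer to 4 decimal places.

Let H be the event that an intruder is present; start with P(H) = 0.234. P('alarm'|H) = 0.971, P('alarm'|¬H) = 0.211.
Update on result 1 ('no-alarm'): P(H) ← 0.029·0.2340 / (0.029·0.2340 + 0.789·0.7660) = 0.0067860/0.61116 = 0.0111.
Update on result 2 ('alarm'): P(H) ← 0.971·0.0111 / (0.971·0.0111 + 0.211·0.9889) = 0.010781/0.21944 = 0.0491.
Update on result 3 ('no-alarm'): P(H) ← 0.029·0.0491 / (0.029·0.0491 + 0.789·0.9509) = 0.0014248/0.75166 = 0.0019.

Posterior P(H) ≈ 0.0019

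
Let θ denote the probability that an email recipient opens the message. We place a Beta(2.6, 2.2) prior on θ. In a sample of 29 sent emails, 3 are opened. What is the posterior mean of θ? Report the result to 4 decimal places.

The binomial likelihood is conjugate to the Beta prior: with 3 successes and 26 failures, the posterior is Beta(2.6+3, 2.2+26) = Beta(5.6, 28.2).
E[θ | data] = 5.6/(5.6+28.2) = 0.1657.

Posterior mean ≈ 0.1657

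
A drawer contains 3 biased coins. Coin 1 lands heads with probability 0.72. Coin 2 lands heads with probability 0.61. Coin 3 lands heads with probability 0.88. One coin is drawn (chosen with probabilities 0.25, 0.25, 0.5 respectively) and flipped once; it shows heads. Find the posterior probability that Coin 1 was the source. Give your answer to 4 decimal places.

Posterior probability ≈ 0.2330

P(heads|C1) = 0.72; P(heads|C2) = 0.61; P(heads|C3) = 0.88.
Prior × likelihood for each source: 0.25·0.72=0.1800, 0.25·0.61=0.1525, 0.5·0.88=0.4400. Summing gives P(heads) = 0.77250.
P(Coin 1 | heads) = 0.1800 / 0.77250 = 0.2330.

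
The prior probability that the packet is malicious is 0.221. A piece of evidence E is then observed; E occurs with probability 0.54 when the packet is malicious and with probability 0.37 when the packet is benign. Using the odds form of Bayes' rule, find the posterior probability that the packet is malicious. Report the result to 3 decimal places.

Posterior probability ≈ 0.293

Prior odds = 0.221/(1−0.221) = 0.28370.
Likelihood ratio for E = 0.54/0.37 = 1.4595.
Posterior odds = prior odds × LR = 0.41404.
Posterior probability = odds/(1+odds) = 0.41404/1.4140 = 0.293.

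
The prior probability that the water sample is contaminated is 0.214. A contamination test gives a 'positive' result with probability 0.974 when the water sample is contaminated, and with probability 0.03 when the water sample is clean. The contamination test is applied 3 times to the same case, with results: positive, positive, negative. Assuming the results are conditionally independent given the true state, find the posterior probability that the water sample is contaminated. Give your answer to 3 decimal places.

Posterior P(H) ≈ 0.885

Let H be the event that the water sample is contaminated; start with P(H) = 0.214. P('positive'|H) = 0.974, P('positive'|¬H) = 0.03.
Update on result 1 ('positive'): P(H) ← 0.974·0.2140 / (0.974·0.2140 + 0.03·0.7860) = 0.20844/0.23202 = 0.8984.
Update on result 2 ('positive'): P(H) ← 0.974·0.8984 / (0.974·0.8984 + 0.03·0.1016) = 0.87501/0.87806 = 0.9965.
Update on result 3 ('negative'): P(H) ← 0.026·0.9965 / (0.026·0.9965 + 0.97·0.0035) = 0.025910/0.029278 = 0.8850.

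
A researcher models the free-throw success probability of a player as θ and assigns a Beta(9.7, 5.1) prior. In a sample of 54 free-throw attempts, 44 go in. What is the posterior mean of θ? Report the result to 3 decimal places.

Posterior mean ≈ 0.781

Observing 44 successes and 10 failures updates Beta(9.7, 5.1) by adding the success and failure counts to the two shape parameters: α = 9.7+44 = 53.7, β = 5.1+10 = 15.1.
E[θ | data] = 53.7/(53.7+15.1) = 0.781.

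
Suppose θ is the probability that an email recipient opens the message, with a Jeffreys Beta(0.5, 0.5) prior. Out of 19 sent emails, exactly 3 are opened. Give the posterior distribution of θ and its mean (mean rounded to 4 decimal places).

The binomial likelihood is conjugate to the Beta prior: with 3 successes and 16 failures, the posterior is Beta(0.5+3, 0.5+16) = Beta(3.5, 16.5).
Posterior mean = α/(α+β) = 3.5/20 = 0.1750.

Posterior: Beta(3.5, 16.5); mean ≈ 0.1750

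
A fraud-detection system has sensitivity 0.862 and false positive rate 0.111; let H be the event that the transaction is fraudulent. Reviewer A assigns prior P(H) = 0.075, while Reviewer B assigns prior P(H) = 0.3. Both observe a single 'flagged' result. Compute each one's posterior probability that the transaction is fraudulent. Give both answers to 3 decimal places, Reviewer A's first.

The likelihood ratio for a 'flagged' result is 0.862/0.111 = 7.7658.
Reviewer A: prior odds 0.075/0.925 = 0.081081; posterior odds 0.62966; posterior probability 0.386.
Reviewer B: prior odds 0.3/0.7 = 0.42857; posterior odds 3.3282; posterior probability 0.769.

Reviewer A: 0.386; Reviewer B: 0.769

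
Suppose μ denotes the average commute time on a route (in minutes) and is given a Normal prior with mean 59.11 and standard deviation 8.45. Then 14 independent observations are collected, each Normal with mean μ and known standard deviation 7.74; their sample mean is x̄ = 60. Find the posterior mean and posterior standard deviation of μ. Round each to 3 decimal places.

Posterior mean ≈ 59.950; posterior SD ≈ 2.009

Prior precision 1/τ₀² = 1/8.45² = 0.0140051; data precision n/σ² = 14/7.74² = 0.233693.
Posterior precision = 0.0140051 + 0.233693 = 0.247698, giving posterior SD = 1/√0.247698 = 2.009.
Posterior mean = (0.0140051·59.11 + 0.233693·60) / 0.247698 = 59.950.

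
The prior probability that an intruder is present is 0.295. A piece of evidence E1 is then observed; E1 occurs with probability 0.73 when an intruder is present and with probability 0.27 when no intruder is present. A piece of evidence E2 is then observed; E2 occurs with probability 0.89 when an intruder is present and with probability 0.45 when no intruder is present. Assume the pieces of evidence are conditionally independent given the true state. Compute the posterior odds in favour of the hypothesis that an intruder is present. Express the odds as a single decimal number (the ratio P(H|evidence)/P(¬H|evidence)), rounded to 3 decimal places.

Posterior odds ≈ 2.238

Prior odds = 0.295/(1−0.295) = 0.41844. In log-odds, ln(0.41844) = -0.87122.
Add log likelihood ratios: ln(2.7037) + ln(1.9778) = 1.6766.
Posterior log-odds = 0.80537, so posterior odds = exp(0.80537) = 2.2375.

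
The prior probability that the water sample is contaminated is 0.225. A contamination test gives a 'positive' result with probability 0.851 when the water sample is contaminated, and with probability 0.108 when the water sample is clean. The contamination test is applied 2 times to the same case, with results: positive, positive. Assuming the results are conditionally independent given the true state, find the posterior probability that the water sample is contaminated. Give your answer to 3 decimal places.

With H the event that the water sample is contaminated, the joint likelihood of the observed sequence is P(data|H) = 0.851·0.851 = 0.72420 and P(data|¬H) = 0.108·0.108 = 0.011664.
Bayes: P(H|data) = 0.225·0.72420 / (0.225·0.72420 + 0.775·0.011664) = 0.16295/0.17198 = 0.9474.

Posterior P(H) ≈ 0.947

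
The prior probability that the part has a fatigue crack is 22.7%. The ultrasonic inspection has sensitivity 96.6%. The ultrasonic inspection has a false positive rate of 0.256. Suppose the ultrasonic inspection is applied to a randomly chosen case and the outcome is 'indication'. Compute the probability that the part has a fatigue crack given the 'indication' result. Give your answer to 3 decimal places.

Write H for 'the part has a fatigue crack'. Prior odds H:¬H = 0.227/0.773 = 0.29366. For the 'indication' outcome, the likelihood ratio is 0.966/0.256 = 3.7734.
Posterior odds = 0.29366 × 3.7734 = 1.1081, so P(H|E) = 1.1081/(1+1.1081) = 0.526.

P(H | E) ≈ 0.526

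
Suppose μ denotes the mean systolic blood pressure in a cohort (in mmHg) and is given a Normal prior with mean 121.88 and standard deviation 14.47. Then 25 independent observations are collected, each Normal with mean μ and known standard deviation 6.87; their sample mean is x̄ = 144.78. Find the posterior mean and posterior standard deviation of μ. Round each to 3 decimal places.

Prior precision 1/τ₀² = 1/14.47² = 0.00477598; data precision n/σ² = 25/6.87² = 0.529696.
Posterior precision = 0.00477598 + 0.529696 = 0.534472, giving posterior SD = 1/√0.534472 = 1.368.
Posterior mean = (0.00477598·121.88 + 0.529696·144.78) / 0.534472 = 144.575.

Posterior mean ≈ 144.575; posterior SD ≈ 1.368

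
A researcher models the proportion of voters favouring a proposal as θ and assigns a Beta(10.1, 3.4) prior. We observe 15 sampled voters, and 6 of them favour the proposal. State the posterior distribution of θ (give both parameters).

Posterior: Beta(16.1, 12.4)

The binomial likelihood is conjugate to the Beta prior: with 6 successes and 9 failures, the posterior is Beta(10.1+6, 3.4+9) = Beta(16.1, 12.4).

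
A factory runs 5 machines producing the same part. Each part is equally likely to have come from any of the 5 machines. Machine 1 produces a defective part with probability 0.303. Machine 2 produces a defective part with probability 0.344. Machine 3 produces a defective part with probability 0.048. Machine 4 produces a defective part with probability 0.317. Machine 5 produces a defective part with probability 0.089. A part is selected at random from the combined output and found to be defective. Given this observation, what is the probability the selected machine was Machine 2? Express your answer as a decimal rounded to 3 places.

Tabulate prior·likelihood by source: [1] prior 0.2, lik 0.303, product 0.06060; [2] prior 0.2, lik 0.344, product 0.06880; [3] prior 0.2, lik 0.048, product 0.009600; [4] prior 0.2, lik 0.317, product 0.06340; [5] prior 0.2, lik 0.089, product 0.01780.
Normalizing constant = 0.22020; the posterior for Machine 2 is its product over the sum, 0.06880/0.22020 = 0.312.

Posterior probability ≈ 0.312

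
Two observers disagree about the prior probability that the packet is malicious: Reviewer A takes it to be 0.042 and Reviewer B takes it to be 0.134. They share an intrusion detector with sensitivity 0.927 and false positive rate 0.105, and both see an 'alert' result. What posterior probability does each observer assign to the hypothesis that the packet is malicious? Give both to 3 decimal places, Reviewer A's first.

P('+'|H) = 0.927, P('+'|¬H) = 0.105.
Reviewer A: numerator 0.927·0.042 = 0.038934; evidence = 0.038934+0.105·0.958 = 0.13952; posterior = 0.279.
Reviewer B: numerator 0.927·0.134 = 0.12422; evidence = 0.12422+0.105·0.866 = 0.21515; posterior = 0.577.

Reviewer A: 0.279; Reviewer B: 0.577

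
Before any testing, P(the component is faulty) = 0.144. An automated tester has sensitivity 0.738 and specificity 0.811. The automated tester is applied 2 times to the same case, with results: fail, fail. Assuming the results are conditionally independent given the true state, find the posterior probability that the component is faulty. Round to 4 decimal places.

Let H be the event that the component is faulty; start with P(H) = 0.144. P('fail'|H) = 0.738, P('fail'|¬H) = 0.189.
Update on result 1 ('fail'): P(H) ← 0.738·0.1440 / (0.738·0.1440 + 0.189·0.8560) = 0.10627/0.26806 = 0.3965.
Update on result 2 ('fail'): P(H) ← 0.738·0.3965 / (0.738·0.3965 + 0.189·0.6035) = 0.29258/0.40665 = 0.7195.

Posterior P(H) ≈ 0.7195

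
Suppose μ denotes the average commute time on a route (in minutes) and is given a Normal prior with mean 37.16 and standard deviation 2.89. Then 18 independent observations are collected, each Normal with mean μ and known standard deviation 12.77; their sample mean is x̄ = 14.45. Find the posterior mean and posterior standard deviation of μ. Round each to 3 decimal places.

Posterior mean ≈ 26.266; posterior SD ≈ 2.085

With known σ, the Normal prior is conjugate. Weight on the data is w = (n/σ²)/(n/σ² + 1/τ₀²) = 0.110380/(0.110380+0.119730) = 0.47968.
Posterior mean = w·x̄ + (1−w)·μ₀ = 0.47968·14.45 + 0.52032·37.16 = 26.266. Posterior variance = 1/(0.110380+0.119730) = 4.34574, so SD = 2.085.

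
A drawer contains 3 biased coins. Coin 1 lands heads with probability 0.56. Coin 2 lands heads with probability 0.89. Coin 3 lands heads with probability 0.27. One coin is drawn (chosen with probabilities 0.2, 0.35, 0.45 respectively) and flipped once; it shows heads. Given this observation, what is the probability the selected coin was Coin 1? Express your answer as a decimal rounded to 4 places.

Tabulate prior·likelihood by source: [1] prior 0.2, lik 0.56, product 0.1120; [2] prior 0.35, lik 0.89, product 0.3115; [3] prior 0.45, lik 0.27, product 0.1215.
Normalizing constant = 0.54500; the posterior for Coin 1 is its product over the sum, 0.1120/0.54500 = 0.2055.

Posterior probability ≈ 0.2055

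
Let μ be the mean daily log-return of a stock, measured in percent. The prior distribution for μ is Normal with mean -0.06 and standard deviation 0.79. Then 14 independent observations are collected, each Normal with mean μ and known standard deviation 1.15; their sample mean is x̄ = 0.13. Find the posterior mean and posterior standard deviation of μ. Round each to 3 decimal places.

Posterior mean ≈ 0.105; posterior SD ≈ 0.286

Prior precision 1/τ₀² = 1/0.79² = 1.60231; data precision n/σ² = 14/1.15² = 10.5860.
Posterior precision = 1.60231 + 10.5860 = 12.1883, giving posterior SD = 1/√12.1883 = 0.286.
Posterior mean = (1.60231·-0.06 + 10.5860·0.13) / 12.1883 = 0.105.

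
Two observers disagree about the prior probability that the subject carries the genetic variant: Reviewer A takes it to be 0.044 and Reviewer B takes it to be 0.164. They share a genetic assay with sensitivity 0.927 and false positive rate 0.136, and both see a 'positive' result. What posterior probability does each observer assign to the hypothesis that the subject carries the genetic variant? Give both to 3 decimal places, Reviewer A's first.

Reviewer A: 0.239; Reviewer B: 0.572

P('+'|H) = 0.927, P('+'|¬H) = 0.136.
Reviewer A: numerator 0.927·0.044 = 0.040788; evidence = 0.040788+0.136·0.956 = 0.17080; posterior = 0.239.
Reviewer B: numerator 0.927·0.164 = 0.15203; evidence = 0.15203+0.136·0.836 = 0.26572; posterior = 0.572.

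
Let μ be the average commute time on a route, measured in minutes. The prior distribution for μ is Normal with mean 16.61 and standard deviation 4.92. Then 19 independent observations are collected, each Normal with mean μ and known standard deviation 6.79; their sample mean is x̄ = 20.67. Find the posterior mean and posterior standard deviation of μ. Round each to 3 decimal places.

Posterior mean ≈ 20.300; posterior SD ≈ 1.485

Prior precision 1/τ₀² = 1/4.92² = 0.0413114; data precision n/σ² = 19/6.79² = 0.412111.
Posterior precision = 0.0413114 + 0.412111 = 0.453422, giving posterior SD = 1/√0.453422 = 1.485.
Posterior mean = (0.0413114·16.61 + 0.412111·20.67) / 0.453422 = 20.300.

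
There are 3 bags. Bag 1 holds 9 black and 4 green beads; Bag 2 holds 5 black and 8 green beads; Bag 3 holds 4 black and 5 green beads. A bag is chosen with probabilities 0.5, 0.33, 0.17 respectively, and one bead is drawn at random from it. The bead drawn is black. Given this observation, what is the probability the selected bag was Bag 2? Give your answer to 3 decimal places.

Tabulate prior·likelihood by source: [1] prior 0.5, lik 0.6923, product 0.3462; [2] prior 0.33, lik 0.3846, product 0.1269; [3] prior 0.17, lik 0.4444, product 0.07556.
Normalizing constant = 0.54863; the posterior for Bag 2 is its product over the sum, 0.1269/0.54863 = 0.231.

Posterior probability ≈ 0.231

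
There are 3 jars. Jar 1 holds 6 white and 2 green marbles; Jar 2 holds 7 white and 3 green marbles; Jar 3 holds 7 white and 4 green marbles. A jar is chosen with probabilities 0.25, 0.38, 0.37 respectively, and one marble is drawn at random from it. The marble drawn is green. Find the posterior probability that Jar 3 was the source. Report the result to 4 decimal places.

Posterior probability ≈ 0.4326

Tabulate prior·likelihood by source: [1] prior 0.25, lik 0.25, product 0.06250; [2] prior 0.38, lik 0.3, product 0.1140; [3] prior 0.37, lik 0.3636, product 0.1345.
Normalizing constant = 0.31105; the posterior for Jar 3 is its product over the sum, 0.1345/0.31105 = 0.4326.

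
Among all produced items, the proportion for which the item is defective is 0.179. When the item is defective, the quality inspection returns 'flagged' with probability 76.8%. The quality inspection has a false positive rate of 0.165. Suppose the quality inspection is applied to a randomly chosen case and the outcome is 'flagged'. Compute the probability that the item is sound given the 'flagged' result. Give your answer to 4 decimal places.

P(¬H | E) ≈ 0.4963

Let H be the event that the item is defective. P(H) = 0.179, so P(¬H) = 0.821. With E the 'flagged' result, P(E|H) = 0.768 and P(E|¬H) = 0.165.
P(E) = 0.768·0.179 + 0.165·0.821 = 0.13747 + 0.13547 = 0.27294.
By Bayes' theorem, P(H|E) = 0.13747 / 0.27294 = 0.5037. Hence P(¬H|E) = 1 − 0.5037 = 0.4963.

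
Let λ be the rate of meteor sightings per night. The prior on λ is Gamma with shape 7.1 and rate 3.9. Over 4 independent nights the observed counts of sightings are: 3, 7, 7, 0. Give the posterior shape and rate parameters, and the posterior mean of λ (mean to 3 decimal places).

Total count ∑xᵢ = 17 over n = 4 nights.
Gamma is conjugate to the Poisson likelihood: posterior is Gamma(shape = 7.1+17 = 24.1, rate = 3.9+4 = 7.9).
Posterior mean = shape/rate = 24.1/7.9 = 3.051.

Posterior: Gamma(shape=24.1, rate=7.9); mean ≈ 3.051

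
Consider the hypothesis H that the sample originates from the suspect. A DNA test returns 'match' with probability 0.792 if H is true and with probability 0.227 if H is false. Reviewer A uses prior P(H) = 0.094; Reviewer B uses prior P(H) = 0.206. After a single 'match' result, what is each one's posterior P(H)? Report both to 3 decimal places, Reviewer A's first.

Reviewer A: 0.266; Reviewer B: 0.475

P('+'|H) = 0.792, P('+'|¬H) = 0.227.
Reviewer A: numerator 0.792·0.094 = 0.074448; evidence = 0.074448+0.227·0.906 = 0.28011; posterior = 0.266.
Reviewer B: numerator 0.792·0.206 = 0.16315; evidence = 0.16315+0.227·0.794 = 0.34339; posterior = 0.475.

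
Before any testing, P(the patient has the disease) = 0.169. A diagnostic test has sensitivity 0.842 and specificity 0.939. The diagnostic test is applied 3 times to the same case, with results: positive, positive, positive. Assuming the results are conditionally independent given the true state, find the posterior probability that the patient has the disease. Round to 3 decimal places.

With H the event that the patient has the disease, the joint likelihood of the observed sequence is P(data|H) = 0.842·0.842·0.842 = 0.59695 and P(data|¬H) = 0.061·0.061·0.061 = 0.00022698.
Bayes: P(H|data) = 0.169·0.59695 / (0.169·0.59695 + 0.831·0.00022698) = 0.10088/0.10107 = 0.9981.

Posterior P(H) ≈ 0.998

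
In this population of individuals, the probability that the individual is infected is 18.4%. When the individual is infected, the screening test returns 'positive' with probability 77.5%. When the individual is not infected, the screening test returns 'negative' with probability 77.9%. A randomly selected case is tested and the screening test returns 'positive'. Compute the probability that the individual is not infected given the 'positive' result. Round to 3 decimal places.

Write H for 'the individual is infected'. Prior odds H:¬H = 0.184/0.816 = 0.22549. For the 'positive' outcome, the likelihood ratio is 0.775/0.221 = 3.5068.
Posterior odds = 0.22549 × 3.5068 = 0.79075, so P(H|E) = 0.79075/(1+0.79075) = 0.442. Then P(¬H|E) = 1 − 0.442 = 0.558.

P(¬H | E) ≈ 0.558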